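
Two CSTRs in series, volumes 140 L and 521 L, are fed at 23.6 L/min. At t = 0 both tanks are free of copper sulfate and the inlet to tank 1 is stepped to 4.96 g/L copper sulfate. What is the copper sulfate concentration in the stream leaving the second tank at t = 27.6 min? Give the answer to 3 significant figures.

3.03 g/L

Each tank obeys Vᵢ dCᵢ/dt = Q(Cᵢ₋₁ − Cᵢ), so τᵢ = Vᵢ/Q.
τ₁ = 140/23.6 = 5.9322 min; τ₂ = 521/23.6 = 22.076 min.
Solving the cascade with C₁(0)=C₂(0)=0 gives C₂(t) = C_in[1 − (τ₁ e^(−t/τ₁) − τ₂ e^(−t/τ₂))/(τ₁ − τ₂)].
At t = 27.6: e^(−t/τ₁) = 0.0095370, e^(−t/τ₂) = 0.28644.
C₂ = 4.96·[1 − (5.9322·0.0095370 − 22.076·0.28644)/(-16.144)] = 4.96·0.61180 = 3.0346 g/L.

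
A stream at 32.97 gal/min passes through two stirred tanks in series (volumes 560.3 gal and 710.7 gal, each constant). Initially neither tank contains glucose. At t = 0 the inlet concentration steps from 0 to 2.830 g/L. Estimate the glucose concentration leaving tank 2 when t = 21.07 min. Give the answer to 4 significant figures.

Time constants: τᵢ = Vᵢ/Q for each well-mixed tank.
τ₁ = 560.3/32.97 = 16.9942 min; τ₂ = 710.7/32.97 = 21.5560 min.
Tank 1: C₁ = C_in(1 − e^(−t/τ₁)). Tank 2 (τ₁ ≠ τ₂): C₂ = C_in[1 − (τ₁ e^(−t/τ₁) − τ₂ e^(−t/τ₂))/(τ₁ − τ₂)].
At t = 21.07: e^(−t/τ₁) = 0.289433, e^(−t/τ₂) = 0.376267.
C₂ = 2.830·[1 − (16.9942·0.289433 − 21.5560·0.376267)/(-4.56172)] = 2.830·0.300240 = 0.849680 g/L.

0.8497 g/L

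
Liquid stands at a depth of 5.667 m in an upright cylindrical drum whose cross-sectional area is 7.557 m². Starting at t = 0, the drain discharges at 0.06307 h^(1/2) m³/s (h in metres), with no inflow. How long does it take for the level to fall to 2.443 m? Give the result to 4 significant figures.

195.9 s

Mass balance (ρ constant): A dh/dt = −0.06307 √h.
Separate and integrate: 2(√h − √h₀) = −(0.06307/A) t.
t = 2A(√h₀ − √h)/0.06307 = 2·7.557·(√5.667 − √2.443)/0.06307
  = 15.1140 × (2.38055 − 1.56301) / 0.06307 = 195.913 s.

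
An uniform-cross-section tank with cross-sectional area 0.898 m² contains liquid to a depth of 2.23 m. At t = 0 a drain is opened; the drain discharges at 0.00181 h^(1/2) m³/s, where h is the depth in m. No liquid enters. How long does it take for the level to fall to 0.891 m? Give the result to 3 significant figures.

With no inflow, A dh/dt = −0.00181 √h.
∫ h^(−1/2) dh = −(0.00181/A) ∫ dt, giving 2√h = 2√h₀ − (0.00181/A) t.
t = 2A(√h₀ − √h)/0.00181 = 2·0.898·(√2.23 − √0.891)/0.00181
  = 1.7960 × (1.4933 − 0.94393) / 0.00181 = 545.14 s.

545 s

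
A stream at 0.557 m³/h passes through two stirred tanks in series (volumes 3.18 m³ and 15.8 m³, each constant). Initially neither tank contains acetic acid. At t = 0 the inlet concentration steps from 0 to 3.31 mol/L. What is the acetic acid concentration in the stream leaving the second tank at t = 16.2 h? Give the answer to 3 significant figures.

Species balance on tank i: dCᵢ/dt = (Cᵢ₋₁ − Cᵢ)/τᵢ with τᵢ = Vᵢ/Q.
τ₁ = 3.18/0.557 = 5.7092 h; τ₂ = 15.8/0.557 = 28.366 h.
Tank 1: C₁ = C_in(1 − e^(−t/τ₁)). Tank 2 (τ₁ ≠ τ₂): C₂ = C_in[1 − (τ₁ e^(−t/τ₁) − τ₂ e^(−t/τ₂))/(τ₁ − τ₂)].
At t = 16.2: e^(−t/τ₁) = 0.058569, e^(−t/τ₂) = 0.56490.
C₂ = 3.31·[1 − (5.7092·0.058569 − 28.366·0.56490)/(-22.657)] = 3.31·0.30751 = 1.0179 mol/L.

1.02 mol/L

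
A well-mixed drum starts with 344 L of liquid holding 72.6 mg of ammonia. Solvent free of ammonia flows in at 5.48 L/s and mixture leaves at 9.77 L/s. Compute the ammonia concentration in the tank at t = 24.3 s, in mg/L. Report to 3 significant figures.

0.133 mg/L

Let m(t) be the amount of ammonia. Volume: V(t) = V₀ + (Q_in − Q_out) t = 344 − 4.2900 t; V(24.3) = 239.75 L.
Solute balance: dm/dt = 0 − Q_out C = −Q_out m/V(t).
Separate: dm/m = −Q_out dt/V(t) ⇒ ln(m/m₀) = −(Q_out/(Q_in−Q_out)) ln(V/V₀).
m = m₀ (V₀/V)^(Q_out/(Q_in−Q_out)) = 72.6 × (344/239.75)^(-2.2774) = 31.905 mg.
C = m/V = 31.905/239.75 = 0.13307 mg/L.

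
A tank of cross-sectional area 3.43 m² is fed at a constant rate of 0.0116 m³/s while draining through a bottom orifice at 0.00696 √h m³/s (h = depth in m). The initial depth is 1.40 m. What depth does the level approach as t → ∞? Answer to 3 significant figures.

2.78 m

Accumulation of liquid (constant cross-section A): A dh/dt = Q_in − 0.00696 √h. At steady state dh/dt = 0:
Q_in = 0.00696 √h_ss ⇒ √h_ss = 0.0116/0.00696 = 1.6667.
h_ss = 1.6667² = 2.7778 m. (Since h₀ = 1.40 m < h_ss, the level will rise toward this value.)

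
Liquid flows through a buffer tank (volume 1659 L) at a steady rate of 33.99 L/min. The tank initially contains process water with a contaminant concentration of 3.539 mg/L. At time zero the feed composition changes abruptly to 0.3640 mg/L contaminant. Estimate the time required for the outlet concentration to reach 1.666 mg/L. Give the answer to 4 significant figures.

Mass balance on the solute (V constant): V dC/dt = Q(C_in − C), so τ = V/Q = 48.8085 min.
C(t) = C_in + (C₀ − C_in) e^(−t/τ). Set C = 1.666 and solve for t:
e^(−t/τ) = (C − C_in)/(C₀ − C_in) = (1.666 − 0.3640)/(3.539 − 0.3640) = 0.410079
t = −τ ln(…) = 48.8085 × 0.891406 = 43.5082 min.

43.51 min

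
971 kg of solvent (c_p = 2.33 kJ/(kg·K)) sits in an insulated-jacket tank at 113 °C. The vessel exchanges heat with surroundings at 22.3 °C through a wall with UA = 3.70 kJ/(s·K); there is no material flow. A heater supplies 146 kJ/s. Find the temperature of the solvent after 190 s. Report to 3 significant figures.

99.3 °C

M c_p dT/dt = −UA(T − T_amb) + Q̇.
dT/dt = (T_ss − T)/τ with T_ss = T_amb + Q̇/UA = 22.3 + 146/3.70 = 61.759 °C, τ = M c_p/UA = 971·2.33/3.70 = 611.47 s.
T approaches T_ss exponentially: T(t) = T_ss + (T₀ − T_ss) e^(−t/τ).
T(190) = 61.759 + (51.241)·0.73291 = 99.314 °C.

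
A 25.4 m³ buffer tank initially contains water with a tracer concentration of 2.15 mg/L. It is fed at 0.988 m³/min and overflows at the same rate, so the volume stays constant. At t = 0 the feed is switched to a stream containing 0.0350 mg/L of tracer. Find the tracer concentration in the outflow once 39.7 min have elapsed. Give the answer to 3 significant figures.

Unsteady species balance (constant V, well mixed): V dC/dt = Q(C_in − C).
Rewrite as dC/dt + C/τ = C_in/τ, τ = V/Q = 25.709 min.
C approaches C_in exponentially: C(t) = C_in + (C₀ − C_in) e^(−t/τ).
C(39.7) = 0.0350 + (2.15 − 0.0350)·e^(−39.7/25.709) = 0.0350 + (2.1150)·0.21347 = 0.48650 mg/L.

0.486 mg/L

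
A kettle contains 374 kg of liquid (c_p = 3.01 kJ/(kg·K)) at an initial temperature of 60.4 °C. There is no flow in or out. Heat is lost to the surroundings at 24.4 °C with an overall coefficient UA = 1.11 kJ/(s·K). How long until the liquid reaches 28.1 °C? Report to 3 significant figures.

2310 s

Lumped-capacitance energy balance: M c_p dT/dt = UA(T_amb − T).
τ = M c_p/UA = 1014.2 s; T_ss = T_amb = 24.400 °C.
T(t) = T_ss + (T₀ − T_ss)e^(−t/τ); set T = 28.1:
t = −τ ln[(T − T_ss)/(T₀ − T_ss)] = −1014.2 · ln(0.10278) = 2307.4 s.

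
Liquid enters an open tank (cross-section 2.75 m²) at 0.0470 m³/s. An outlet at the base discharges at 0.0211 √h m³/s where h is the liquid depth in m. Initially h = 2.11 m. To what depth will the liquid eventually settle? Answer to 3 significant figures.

Level balance: A dh/dt = 0.0470 − 0.0211 √h. Setting dh/dt = 0:
Q_in = 0.0211 √h_ss ⇒ √h_ss = 0.0470/0.0211 = 2.2275.
h_ss = 2.2275² = 4.9617 m. (Since h₀ = 2.11 m < h_ss, the level will rise toward this value.)

4.96 m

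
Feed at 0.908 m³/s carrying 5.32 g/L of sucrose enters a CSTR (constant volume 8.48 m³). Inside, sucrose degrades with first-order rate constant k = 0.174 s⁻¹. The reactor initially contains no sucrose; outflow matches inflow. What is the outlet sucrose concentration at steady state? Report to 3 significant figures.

2.03 g/L

Species balance: V dC/dt = Q C_in − Q C − k V C.
At steady state: 0 = Q C_in − (Q + kV) C_ss, so C_ss = Q C_in/(Q + kV).
C_ss = 0.908·5.32/(0.908 + 0.174·8.48) = 4.8306/2.3835 = 2.0266 g/L.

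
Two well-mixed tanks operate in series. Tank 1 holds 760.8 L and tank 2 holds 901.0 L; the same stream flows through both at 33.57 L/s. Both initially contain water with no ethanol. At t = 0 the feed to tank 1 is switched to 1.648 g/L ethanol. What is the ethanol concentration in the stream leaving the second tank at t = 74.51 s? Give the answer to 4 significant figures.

Each tank obeys Vᵢ dCᵢ/dt = Q(Cᵢ₋₁ − Cᵢ), so τᵢ = Vᵢ/Q.
τ₁ = 760.8/33.57 = 22.6631 s; τ₂ = 901.0/33.57 = 26.8394 s.
Tank 1: C₁ = C_in(1 − e^(−t/τ₁)). Tank 2 (τ₁ ≠ τ₂): C₂ = C_in[1 − (τ₁ e^(−t/τ₁) − τ₂ e^(−t/τ₂))/(τ₁ − τ₂)].
At t = 74.51: e^(−t/τ₁) = 0.0373387, e^(−t/τ₂) = 0.0622785.
C₂ = 1.648·[1 − (22.6631·0.0373387 − 26.8394·0.0622785)/(-4.17635)] = 1.648·0.802385 = 1.32233 g/L.

1.322 g/L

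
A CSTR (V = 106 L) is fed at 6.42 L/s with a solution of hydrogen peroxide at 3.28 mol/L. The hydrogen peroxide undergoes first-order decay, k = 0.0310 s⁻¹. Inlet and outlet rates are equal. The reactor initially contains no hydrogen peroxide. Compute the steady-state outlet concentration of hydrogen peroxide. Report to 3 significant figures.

2.17 mol/L

V dC/dt = Q(C_in − C) − k V C.
At steady state: 0 = Q C_in − (Q + kV) C_ss, so C_ss = Q C_in/(Q + kV).
C_ss = 6.42·3.28/(6.42 + 0.0310·106) = 21.058/9.7060 = 2.1695 mol/L.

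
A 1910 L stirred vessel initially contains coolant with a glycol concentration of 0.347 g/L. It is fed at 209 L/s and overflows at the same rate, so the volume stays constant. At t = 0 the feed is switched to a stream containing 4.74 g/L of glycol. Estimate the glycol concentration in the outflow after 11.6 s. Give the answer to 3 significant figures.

Mass balance on the solute (V constant): V dC/dt = Q(C_in − C).
Time constant τ = V/Q = 1910/209 = 9.1388 s.
C approaches C_in exponentially: C(t) = C_in + (C₀ − C_in) e^(−t/τ).
C(11.6) = 4.74 + (0.347 − 4.74)·e^(−11.6/9.1388) = 4.74 + (-4.3930)·0.28102 = 3.5055 g/L.

3.51 g/L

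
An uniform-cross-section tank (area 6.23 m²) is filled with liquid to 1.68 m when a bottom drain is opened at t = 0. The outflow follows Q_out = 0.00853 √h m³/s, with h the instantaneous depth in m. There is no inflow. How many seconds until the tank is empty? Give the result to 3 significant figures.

1890 s

A dh/dt = −Q_out = −0.00853 √h.
∫ h^(−1/2) dh = −(0.00853/A) ∫ dt, giving 2√h = 2√h₀ − (0.00853/A) t.
Set h = 0: 2√h₀ = (0.00853/A) t_empty ⇒ t_empty = 2A√h₀/0.00853.
t_empty = 2·6.23·√1.68/0.00853 = 12.460·1.2961/0.00853 = 1893.3 s.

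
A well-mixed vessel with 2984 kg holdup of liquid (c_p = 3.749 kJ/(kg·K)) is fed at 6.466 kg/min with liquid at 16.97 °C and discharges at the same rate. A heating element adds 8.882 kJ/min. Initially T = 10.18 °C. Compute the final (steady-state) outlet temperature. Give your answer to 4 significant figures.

First-law balance (no shaft work): M c_p dT/dt = ṁ c_p (T_in − T) + 8.882.
At steady state dT/dt = 0 ⇒ T_ss = T_in + Q̇/(ṁ c_p) = 16.97 + 8.882/(6.466·3.749) = 17.3364 °C.

17.34 °C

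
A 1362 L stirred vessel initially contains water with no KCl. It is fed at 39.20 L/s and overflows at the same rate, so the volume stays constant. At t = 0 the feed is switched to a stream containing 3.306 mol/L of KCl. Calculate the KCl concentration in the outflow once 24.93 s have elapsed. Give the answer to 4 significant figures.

1.693 mol/L

Species balance on the tank: V dC/dt = Q(C_in − C).
So dC/dt = (C_in − C)/τ with τ = V/Q = 1362/39.20 = 34.7449 s.
C approaches C_in exponentially: C(t) = C_in + (C₀ − C_in) e^(−t/τ).
C(24.93) = 3.306 + (0 − 3.306)·e^(−24.93/34.7449) = 3.306 + (-3.30600)·0.487963 = 1.69279 mol/L.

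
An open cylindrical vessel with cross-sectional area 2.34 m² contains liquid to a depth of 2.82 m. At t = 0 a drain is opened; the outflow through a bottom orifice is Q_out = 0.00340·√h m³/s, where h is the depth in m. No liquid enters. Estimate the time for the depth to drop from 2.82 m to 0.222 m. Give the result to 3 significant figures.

Volume balance on the tank: A dh/dt = −0.00340 √h.
This is separable: 2 d(√h)/dt = −0.00340/A, so √h = √h₀ − (0.00340/(2A)) t.
t = 2A(√h₀ − √h)/0.00340 = 2·2.34·(√2.82 − √0.222)/0.00340
  = 4.6800 × (1.6793 − 0.47117) / 0.00340 = 1662.9 s.

1660 s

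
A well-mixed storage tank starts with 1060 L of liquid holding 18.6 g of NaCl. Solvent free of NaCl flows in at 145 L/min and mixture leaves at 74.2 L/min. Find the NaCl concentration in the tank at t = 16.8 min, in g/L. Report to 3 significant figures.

0.00376 g/L

Total volume: dV/dt = Q_in − Q_out = 70.800 L/min, so V(t) = 1060 + 70.800 t and V(16.8) = 2249.4 L.
No NaCl enters, so dm/dt = −Q_out · (m/V).
Separate: dm/m = −Q_out dt/V(t) ⇒ ln(m/m₀) = −(Q_out/(Q_in−Q_out)) ln(V/V₀).
m = m₀ (V₀/V)^(Q_out/(Q_in−Q_out)) = 18.6 × (1060/2249.4)^(1.0480) = 8.4538 g.
C = m/V = 8.4538/2249.4 = 0.0037582 g/L.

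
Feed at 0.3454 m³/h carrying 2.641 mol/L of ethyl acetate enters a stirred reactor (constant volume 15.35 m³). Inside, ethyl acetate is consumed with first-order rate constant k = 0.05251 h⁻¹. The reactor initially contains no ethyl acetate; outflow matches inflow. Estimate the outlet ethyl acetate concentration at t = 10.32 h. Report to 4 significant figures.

V dC/dt = Q(C_in − C) − k V C.
dC/dt = (Q/V) C_in − (Q/V + k) C; effective rate a = Q/V + k = 0.0225016 + 0.05251 = 0.0750116 h⁻¹.
C_ss = Q C_in/(Q + kV) = 0.792235 mol/L; C(t) = C_ss + (C₀ − C_ss) e^(−a t).
C(10.32) = 0.792235 + (-0.792235)·e^(−0.0750116·10.32) = 0.792235 + (-0.792235)·0.461109 = 0.426928 mol/L.

0.4269 mol/L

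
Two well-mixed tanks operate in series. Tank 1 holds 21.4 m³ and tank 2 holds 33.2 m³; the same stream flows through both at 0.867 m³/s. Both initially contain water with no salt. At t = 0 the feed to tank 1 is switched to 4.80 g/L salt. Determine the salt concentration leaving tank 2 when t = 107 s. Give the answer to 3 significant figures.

4.09 g/L

Time constants: τᵢ = Vᵢ/Q for each well-mixed tank.
τ₁ = 21.4/0.867 = 24.683 s; τ₂ = 33.2/0.867 = 38.293 s.
Solving the cascade with C₁(0)=C₂(0)=0 gives C₂(t) = C_in[1 − (τ₁ e^(−t/τ₁) − τ₂ e^(−t/τ₂))/(τ₁ − τ₂)].
At t = 107: e^(−t/τ₁) = 0.013102, e^(−t/τ₂) = 0.061161.
C₂ = 4.80·[1 − (24.683·0.013102 − 38.293·0.061161)/(-13.610)] = 4.80·0.85168 = 4.0881 g/L.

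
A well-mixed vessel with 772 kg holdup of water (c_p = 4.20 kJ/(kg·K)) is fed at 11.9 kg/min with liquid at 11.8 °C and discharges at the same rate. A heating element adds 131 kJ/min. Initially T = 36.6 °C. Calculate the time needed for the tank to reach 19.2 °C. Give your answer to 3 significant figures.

Energy balance: M c_p dT/dt = ṁ c_p (T_in − T) + 131.
τ = M/ṁ = 64.874 min; T_ss = T_in + Q̇/(ṁ c_p) = 14.421 °C.
T(t) = T_ss + (T₀ − T_ss) e^(−t/τ). Set T = 19.2:
e^(−t/τ) = (19.2 − 14.421)/(36.6 − 14.421) = 0.21547
t = −64.874 · ln(0.21547) = 99.576 min.

99.6 min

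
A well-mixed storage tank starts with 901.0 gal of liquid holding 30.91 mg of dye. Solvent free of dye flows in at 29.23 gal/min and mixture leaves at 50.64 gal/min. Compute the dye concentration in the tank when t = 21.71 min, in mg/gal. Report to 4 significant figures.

0.01274 mg/gal

Total volume: dV/dt = Q_in − Q_out = -21.4100 gal/min, so V(t) = 901.0 − 21.4100 t and V(21.71) = 436.189 gal.
Solute balance: dm/dt = 0 − Q_out C = −Q_out m/V(t).
dm/m = −Q_out dt/(V₀ − 21.4100 t); integrating gives ln(m/m₀) = −(Q_out/(Q_in−Q_out)) ln(V/V₀).
m = m₀ (V₀/V)^(Q_out/(Q_in−Q_out)) = 30.91 × (901.0/436.189)^(-2.36525) = 5.55810 mg.
C = m/V = 5.55810/436.189 = 0.0127424 mg/gal.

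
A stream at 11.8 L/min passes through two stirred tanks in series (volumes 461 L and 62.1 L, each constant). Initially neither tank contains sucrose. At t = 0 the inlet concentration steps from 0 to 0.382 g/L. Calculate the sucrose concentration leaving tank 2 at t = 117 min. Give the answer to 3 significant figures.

0.360 g/L

Species balance on tank i: dCᵢ/dt = (Cᵢ₋₁ − Cᵢ)/τᵢ with τᵢ = Vᵢ/Q.
τ₁ = 461/11.8 = 39.068 min; τ₂ = 62.1/11.8 = 5.2627 min.
Solving the cascade with C₁(0)=C₂(0)=0 gives C₂(t) = C_in[1 − (τ₁ e^(−t/τ₁) − τ₂ e^(−t/τ₂))/(τ₁ − τ₂)].
At t = 117: e^(−t/τ₁) = 0.050047, e^(−t/τ₂) = 2.2122e-10.
C₂ = 0.382·[1 − (39.068·0.050047 − 5.2627·2.2122e-10)/(33.805)] = 0.382·0.94216 = 0.35991 g/L.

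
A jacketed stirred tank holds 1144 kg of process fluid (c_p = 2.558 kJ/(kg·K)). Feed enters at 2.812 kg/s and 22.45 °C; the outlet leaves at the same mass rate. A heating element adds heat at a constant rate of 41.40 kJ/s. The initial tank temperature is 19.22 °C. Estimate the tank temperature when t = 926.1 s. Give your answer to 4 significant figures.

M c_p dT/dt = ṁ c_p (T_in − T) + Q̇.
τ = M/ṁ = 406.828 s; T_ss = T_in + Q̇/(ṁ c_p) = 22.45 + 41.40/(2.812·2.558) = 28.2055 °C.
Integrating: T(t) = T_ss + (T₀ − T_ss) e^(−t/τ).
T(926.1) = 28.2055 + (-8.98552)·e^(−926.1/406.828) = 28.2055 + (-8.98552)·0.102654 = 27.2831 °C.

27.28 °C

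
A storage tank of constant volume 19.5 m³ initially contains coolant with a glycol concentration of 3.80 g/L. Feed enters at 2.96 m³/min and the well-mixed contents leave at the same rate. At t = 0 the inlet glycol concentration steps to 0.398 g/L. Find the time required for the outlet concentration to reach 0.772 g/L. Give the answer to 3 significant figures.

14.5 min

Transient balance on the dissolved component: V dC/dt = Q(C_in − C), so τ = V/Q = 6.5878 min.
C(t) = C_in + (C₀ − C_in) e^(−t/τ). Set C = 0.772 and solve for t:
e^(−t/τ) = (C − C_in)/(C₀ − C_in) = (0.772 − 0.398)/(3.80 − 0.398) = 0.10994
t = −τ ln(…) = 6.5878 × 2.2079 = 14.545 min.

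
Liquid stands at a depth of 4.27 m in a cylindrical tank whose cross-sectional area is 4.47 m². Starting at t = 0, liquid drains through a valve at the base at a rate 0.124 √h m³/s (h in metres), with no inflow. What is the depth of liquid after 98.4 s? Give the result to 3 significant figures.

0.492 m

A dh/dt = −Q_out = −0.124 √h.
∫ h^(−1/2) dh = −(0.124/A) ∫ dt, giving 2√h = 2√h₀ − (0.124/A) t.
√h = √4.27 − 0.124·98.4/(2·4.47) = 2.0664 − 1.3648 = 0.70157.
h = 0.70157² = 0.49219 m.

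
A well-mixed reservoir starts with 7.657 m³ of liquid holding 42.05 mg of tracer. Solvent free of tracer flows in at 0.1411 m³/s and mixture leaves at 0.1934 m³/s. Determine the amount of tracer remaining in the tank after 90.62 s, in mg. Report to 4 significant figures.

Total volume: dV/dt = Q_in − Q_out = -0.0523000 m³/s, so V(t) = 7.657 − 0.0523000 t and V(90.62) = 2.91757 m³.
Species balance (pure solvent in): dm/dt = −Q_out · m/V(t).
Separate: dm/m = −Q_out dt/V(t) ⇒ ln(m/m₀) = −(Q_out/(Q_in−Q_out)) ln(V/V₀).
m = m₀ (V₀/V)^(Q_out/(Q_in−Q_out)) = 42.05 × (7.657/2.91757)^(-3.69790) = 1.18635 mg.

1.186 mg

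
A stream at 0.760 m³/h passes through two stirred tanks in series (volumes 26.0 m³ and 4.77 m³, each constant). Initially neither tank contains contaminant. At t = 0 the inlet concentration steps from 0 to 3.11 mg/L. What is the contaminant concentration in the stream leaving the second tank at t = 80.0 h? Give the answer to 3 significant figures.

Time constants: τᵢ = Vᵢ/Q for each well-mixed tank.
τ₁ = 26.0/0.760 = 34.211 h; τ₂ = 4.77/0.760 = 6.2763 h.
Solving the cascade with C₁(0)=C₂(0)=0 gives C₂(t) = C_in[1 − (τ₁ e^(−t/τ₁) − τ₂ e^(−t/τ₂))/(τ₁ − τ₂)].
At t = 80.0: e^(−t/τ₁) = 0.096476, e^(−t/τ₂) = 2.9130e-06.
C₂ = 3.11·[1 − (34.211·0.096476 − 6.2763·2.9130e-06)/(27.934)] = 3.11·0.88185 = 2.7425 mg/L.

2.74 mg/L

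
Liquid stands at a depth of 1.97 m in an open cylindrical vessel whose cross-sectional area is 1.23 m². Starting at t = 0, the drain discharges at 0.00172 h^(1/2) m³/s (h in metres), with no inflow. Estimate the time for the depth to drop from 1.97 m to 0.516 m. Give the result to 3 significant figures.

Mass balance (ρ constant): A dh/dt = −0.00172 √h.
This is separable: 2 d(√h)/dt = −0.00172/A, so √h = √h₀ − (0.00172/(2A)) t.
t = 2A(√h₀ − √h)/0.00172 = 2·1.23·(√1.97 − √0.516)/0.00172
  = 2.4600 × (1.4036 − 0.71833) / 0.00172 = 980.05 s.

980 s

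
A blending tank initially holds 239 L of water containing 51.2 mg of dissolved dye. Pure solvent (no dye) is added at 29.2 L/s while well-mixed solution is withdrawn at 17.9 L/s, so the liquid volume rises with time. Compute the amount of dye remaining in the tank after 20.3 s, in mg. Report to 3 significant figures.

17.6 mg

Total volume: dV/dt = Q_in − Q_out = 11.300 L/s, so V(t) = 239 + 11.300 t and V(20.3) = 468.39 L.
Species balance (pure solvent in): dm/dt = −Q_out · m/V(t).
Separate: dm/m = −Q_out dt/V(t) ⇒ ln(m/m₀) = −(Q_out/(Q_in−Q_out)) ln(V/V₀).
m = m₀ (V₀/V)^(Q_out/(Q_in−Q_out)) = 51.2 × (239/468.39)^(1.5841) = 17.636 mg.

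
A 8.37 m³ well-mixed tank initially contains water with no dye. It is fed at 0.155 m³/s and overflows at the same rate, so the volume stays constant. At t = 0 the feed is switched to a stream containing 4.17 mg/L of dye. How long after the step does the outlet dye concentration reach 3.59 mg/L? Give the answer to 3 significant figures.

Unsteady species balance (constant V, well mixed): V dC/dt = Q(C_in − C), so τ = V/Q = 54.000 s.
C(t) = C_in + (C₀ − C_in) e^(−t/τ). Set C = 3.59 and solve for t:
e^(−t/τ) = (C − C_in)/(C₀ − C_in) = (3.59 − 4.17)/(0 − 4.17) = 0.13909
t = −τ ln(…) = 54.000 × 1.9726 = 106.52 s.

107 s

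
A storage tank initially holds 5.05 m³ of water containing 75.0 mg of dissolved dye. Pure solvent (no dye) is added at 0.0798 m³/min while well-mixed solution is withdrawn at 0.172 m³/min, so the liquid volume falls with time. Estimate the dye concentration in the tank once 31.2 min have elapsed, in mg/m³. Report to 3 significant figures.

Total volume: dV/dt = Q_in − Q_out = -0.092200 m³/min, so V(t) = 5.05 − 0.092200 t and V(31.2) = 2.1734 m³.
No dye enters, so dm/dt = −Q_out · (m/V).
dm/m = −Q_out dt/(V₀ − 0.092200 t); integrating gives ln(m/m₀) = −(Q_out/(Q_in−Q_out)) ln(V/V₀).
m = m₀ (V₀/V)^(Q_out/(Q_in−Q_out)) = 75.0 × (5.05/2.1734)^(-1.8655) = 15.559 mg.
C = m/V = 15.559/2.1734 = 7.1590 mg/m³.

7.16 mg/m³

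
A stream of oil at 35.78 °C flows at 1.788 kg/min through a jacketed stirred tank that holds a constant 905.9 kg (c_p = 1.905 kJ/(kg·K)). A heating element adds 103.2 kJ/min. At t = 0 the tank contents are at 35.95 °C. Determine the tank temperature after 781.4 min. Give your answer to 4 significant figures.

First-law balance (no shaft work): M c_p dT/dt = ṁ c_p (T_in − T) + 103.2.
τ = M/ṁ = 506.655 min; T_ss = T_in + Q̇/(ṁ c_p) = 35.78 + 103.2/(1.788·1.905) = 66.0782 °C.
Integrating: T(t) = T_ss + (T₀ − T_ss) e^(−t/τ).
T(781.4) = 66.0782 + (-30.1282)·e^(−781.4/506.655) = 66.0782 + (-30.1282)·0.213895 = 59.6340 °C.

59.63 °C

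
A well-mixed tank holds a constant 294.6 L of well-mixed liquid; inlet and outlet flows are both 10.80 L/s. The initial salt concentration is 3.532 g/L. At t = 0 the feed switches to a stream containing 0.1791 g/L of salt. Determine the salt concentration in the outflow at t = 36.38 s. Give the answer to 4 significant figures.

1.063 g/L

Species balance on the tank: V dC/dt = Q(C_in − C).
Rewrite as dC/dt + C/τ = C_in/τ, τ = V/Q = 27.2778 s.
This is linear first-order; C(t) = C_in + (C₀ − C_in) e^(−t/τ).
C(36.38) = 0.1791 + (3.532 − 0.1791)·e^(−36.38/27.2778) = 0.1791 + (3.35290)·0.263504 = 1.06260 g/L.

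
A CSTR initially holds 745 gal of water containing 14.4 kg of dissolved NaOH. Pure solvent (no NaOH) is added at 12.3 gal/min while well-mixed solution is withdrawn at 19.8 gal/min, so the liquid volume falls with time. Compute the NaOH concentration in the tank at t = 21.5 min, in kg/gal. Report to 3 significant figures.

0.0130 kg/gal

Total volume: dV/dt = Q_in − Q_out = -7.5000 gal/min, so V(t) = 745 − 7.5000 t and V(21.5) = 583.75 gal.
Solute balance: dm/dt = 0 − Q_out C = −Q_out m/V(t).
Separate: dm/m = −Q_out dt/V(t) ⇒ ln(m/m₀) = −(Q_out/(Q_in−Q_out)) ln(V/V₀).
m = m₀ (V₀/V)^(Q_out/(Q_in−Q_out)) = 14.4 × (745/583.75)^(-2.6400) = 7.5633 kg.
C = m/V = 7.5633/583.75 = 0.012956 kg/gal.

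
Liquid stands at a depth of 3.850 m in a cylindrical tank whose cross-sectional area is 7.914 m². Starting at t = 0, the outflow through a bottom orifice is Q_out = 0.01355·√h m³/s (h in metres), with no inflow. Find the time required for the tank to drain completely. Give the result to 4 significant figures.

2292 s

With no inflow, A dh/dt = −0.01355 √h.
∫ h^(−1/2) dh = −(0.01355/A) ∫ dt, giving 2√h = 2√h₀ − (0.01355/A) t.
Tank is empty when √h = 0: t_empty = 2A√h₀/0.01355.
t_empty = 2·7.914·√3.850/0.01355 = 15.8280·1.96214/0.01355 = 2292.01 s.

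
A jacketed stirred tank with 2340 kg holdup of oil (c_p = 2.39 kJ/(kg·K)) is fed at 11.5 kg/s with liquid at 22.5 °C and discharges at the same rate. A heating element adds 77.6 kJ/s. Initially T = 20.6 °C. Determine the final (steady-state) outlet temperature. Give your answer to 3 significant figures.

Unsteady energy balance on the tank contents: M c_p dT/dt = ṁ c_p (T_in − T) + 77.6.
At steady state dT/dt = 0 ⇒ T_ss = T_in + Q̇/(ṁ c_p) = 22.5 + 77.6/(11.5·2.39) = 25.323 °C.

25.3 °C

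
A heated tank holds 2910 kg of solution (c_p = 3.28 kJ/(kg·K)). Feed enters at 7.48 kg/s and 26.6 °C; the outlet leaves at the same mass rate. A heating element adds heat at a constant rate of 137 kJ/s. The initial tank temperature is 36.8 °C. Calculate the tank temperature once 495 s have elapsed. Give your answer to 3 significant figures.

M c_p dT/dt = ṁ c_p (T_in − T) + Q̇.
τ = M/ṁ = 389.04 s; T_ss = T_in + Q̇/(ṁ c_p) = 26.6 + 137/(7.48·3.28) = 32.184 °C.
T approaches T_ss exponentially: T(t) = T_ss + (T₀ − T_ss) e^(−t/τ).
T(495) = 32.184 + (4.6160)·e^(−495/389.04) = 32.184 + (4.6160)·0.28017 = 33.477 °C.

33.5 °C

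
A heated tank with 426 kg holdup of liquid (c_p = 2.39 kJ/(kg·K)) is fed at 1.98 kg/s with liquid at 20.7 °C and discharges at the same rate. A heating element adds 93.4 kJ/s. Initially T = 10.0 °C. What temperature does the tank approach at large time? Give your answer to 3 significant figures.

40.4 °C

First-law balance (no shaft work): M c_p dT/dt = ṁ c_p (T_in − T) + 93.4.
At steady state dT/dt = 0 ⇒ T_ss = T_in + Q̇/(ṁ c_p) = 20.7 + 93.4/(1.98·2.39) = 40.437 °C.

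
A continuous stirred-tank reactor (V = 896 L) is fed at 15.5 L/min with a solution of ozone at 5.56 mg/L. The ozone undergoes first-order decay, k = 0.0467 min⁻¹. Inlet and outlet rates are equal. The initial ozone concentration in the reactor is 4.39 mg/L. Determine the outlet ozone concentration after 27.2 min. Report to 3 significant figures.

2.01 mg/L

Species balance: V dC/dt = Q C_in − Q C − k V C.
dC/dt = (Q/V) C_in − (Q/V + k) C; effective rate a = Q/V + k = 0.017299 + 0.0467 = 0.063999 min⁻¹.
C_ss = Q C_in/(Q + kV) = 1.5029 mg/L; C(t) = C_ss + (C₀ − C_ss) e^(−a t).
C(27.2) = 1.5029 + (2.8871)·e^(−0.063999·27.2) = 1.5029 + (2.8871)·0.17538 = 2.0092 mg/L.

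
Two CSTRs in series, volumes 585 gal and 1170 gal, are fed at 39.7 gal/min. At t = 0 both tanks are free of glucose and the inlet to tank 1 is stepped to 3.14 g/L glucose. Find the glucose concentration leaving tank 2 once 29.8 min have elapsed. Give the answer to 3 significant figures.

1.27 g/L

Species balance on tank i: dCᵢ/dt = (Cᵢ₋₁ − Cᵢ)/τᵢ with τᵢ = Vᵢ/Q.
τ₁ = 585/39.7 = 14.736 min; τ₂ = 1170/39.7 = 29.471 min.
Tank 1: C₁ = C_in(1 − e^(−t/τ₁)). Tank 2 (τ₁ ≠ τ₂): C₂ = C_in[1 − (τ₁ e^(−t/τ₁) − τ₂ e^(−t/τ₂))/(τ₁ − τ₂)].
At t = 29.8: e^(−t/τ₁) = 0.13235, e^(−t/τ₂) = 0.36380.
C₂ = 3.14·[1 − (14.736·0.13235 − 29.471·0.36380)/(-14.736)] = 3.14·0.40476 = 1.2709 g/L.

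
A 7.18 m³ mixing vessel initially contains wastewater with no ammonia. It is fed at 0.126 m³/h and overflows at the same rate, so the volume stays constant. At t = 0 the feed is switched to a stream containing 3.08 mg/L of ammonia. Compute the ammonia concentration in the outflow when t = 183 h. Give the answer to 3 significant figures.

Species balance on the tank: V dC/dt = Q(C_in − C).
So dC/dt = (C_in − C)/τ with τ = V/Q = 7.18/0.126 = 56.984 h.
Integrating: C(t) = C_in + (C₀ − C_in) e^(−t/τ).
C(183) = 3.08 + (0 − 3.08)·e^(−183/56.984) = 3.08 + (-3.0800)·0.040299 = 2.9559 mg/L.

2.96 mg/L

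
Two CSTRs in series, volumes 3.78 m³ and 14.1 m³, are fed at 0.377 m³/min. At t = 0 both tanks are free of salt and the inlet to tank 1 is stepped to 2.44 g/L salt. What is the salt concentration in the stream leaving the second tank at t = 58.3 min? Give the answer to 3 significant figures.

1.74 g/L

Each tank obeys Vᵢ dCᵢ/dt = Q(Cᵢ₋₁ − Cᵢ), so τᵢ = Vᵢ/Q.
τ₁ = 3.78/0.377 = 10.027 min; τ₂ = 14.1/0.377 = 37.401 min.
Solving the cascade with C₁(0)=C₂(0)=0 gives C₂(t) = C_in[1 − (τ₁ e^(−t/τ₁) − τ₂ e^(−t/τ₂))/(τ₁ − τ₂)].
At t = 58.3: e^(−t/τ₁) = 0.0029837, e^(−t/τ₂) = 0.21039.
C₂ = 2.44·[1 − (10.027·0.0029837 − 37.401·0.21039)/(-27.374)] = 2.44·0.71364 = 1.7413 g/L.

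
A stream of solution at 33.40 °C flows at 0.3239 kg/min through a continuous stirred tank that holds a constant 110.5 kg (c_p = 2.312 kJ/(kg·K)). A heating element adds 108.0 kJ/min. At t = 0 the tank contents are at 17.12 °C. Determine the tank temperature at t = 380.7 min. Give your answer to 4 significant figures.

Energy balance: M c_p dT/dt = ṁ c_p (T_in − T) + 108.0.
τ = M/ṁ = 341.155 min; T_ss = T_in + Q̇/(ṁ c_p) = 33.40 + 108.0/(0.3239·2.312) = 177.620 °C.
T approaches T_ss exponentially: T(t) = T_ss + (T₀ − T_ss) e^(−t/τ).
T(380.7) = 177.620 + (-160.500)·e^(−380.7/341.155) = 177.620 + (-160.500)·0.327615 = 125.038 °C.

125.0 °C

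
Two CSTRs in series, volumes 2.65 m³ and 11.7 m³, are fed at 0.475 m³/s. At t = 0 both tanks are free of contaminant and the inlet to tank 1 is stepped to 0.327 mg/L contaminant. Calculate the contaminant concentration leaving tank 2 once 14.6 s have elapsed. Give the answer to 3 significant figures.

Species balance on tank i: dCᵢ/dt = (Cᵢ₋₁ − Cᵢ)/τᵢ with τᵢ = Vᵢ/Q.
τ₁ = 2.65/0.475 = 5.5789 s; τ₂ = 11.7/0.475 = 24.632 s.
Tank 1: C₁ = C_in(1 − e^(−t/τ₁)). Tank 2 (τ₁ ≠ τ₂): C₂ = C_in[1 − (τ₁ e^(−t/τ₁) − τ₂ e^(−t/τ₂))/(τ₁ − τ₂)].
At t = 14.6: e^(−t/τ₁) = 0.073023, e^(−t/τ₂) = 0.55281.
C₂ = 0.327·[1 − (5.5789·0.073023 − 24.632·0.55281)/(-19.053)] = 0.327·0.30670 = 0.10029 mg/L.

0.100 mg/L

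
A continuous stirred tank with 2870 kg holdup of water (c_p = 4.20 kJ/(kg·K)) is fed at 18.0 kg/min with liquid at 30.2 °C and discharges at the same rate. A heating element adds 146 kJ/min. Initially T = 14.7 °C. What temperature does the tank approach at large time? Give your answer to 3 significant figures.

M c_p dT/dt = ṁ c_p (T_in − T) + Q̇.
At steady state dT/dt = 0 ⇒ T_ss = T_in + Q̇/(ṁ c_p) = 30.2 + 146/(18.0·4.20) = 32.131 °C.

32.1 °C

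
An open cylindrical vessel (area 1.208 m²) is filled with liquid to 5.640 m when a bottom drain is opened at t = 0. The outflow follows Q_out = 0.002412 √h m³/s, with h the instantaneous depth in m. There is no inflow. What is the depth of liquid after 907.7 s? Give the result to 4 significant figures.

With no inflow, A dh/dt = −0.002412 √h.
This is separable: 2 d(√h)/dt = −0.002412/A, so √h = √h₀ − (0.002412/(2A)) t.
√h = √5.640 − 0.002412·907.7/(2·1.208) = 2.37487 − 0.906197 = 1.46867.
h = 1.46867² = 2.15700 m.

2.157 m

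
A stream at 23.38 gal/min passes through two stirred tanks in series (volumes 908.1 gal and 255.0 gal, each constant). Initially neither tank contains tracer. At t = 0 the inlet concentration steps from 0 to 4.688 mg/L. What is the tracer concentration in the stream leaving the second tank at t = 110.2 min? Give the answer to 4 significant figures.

Time constants: τᵢ = Vᵢ/Q for each well-mixed tank.
τ₁ = 908.1/23.38 = 38.8409 min; τ₂ = 255.0/23.38 = 10.9068 min.
Solving the cascade with C₁(0)=C₂(0)=0 gives C₂(t) = C_in[1 − (τ₁ e^(−t/τ₁) − τ₂ e^(−t/τ₂))/(τ₁ − τ₂)].
At t = 110.2: e^(−t/τ₁) = 0.0585885, e^(−t/τ₂) = 4.09226e-05.
C₂ = 4.688·[1 − (38.8409·0.0585885 − 10.9068·4.09226e-05)/(27.9341)] = 4.688·0.918552 = 4.30617 mg/L.

4.306 mg/L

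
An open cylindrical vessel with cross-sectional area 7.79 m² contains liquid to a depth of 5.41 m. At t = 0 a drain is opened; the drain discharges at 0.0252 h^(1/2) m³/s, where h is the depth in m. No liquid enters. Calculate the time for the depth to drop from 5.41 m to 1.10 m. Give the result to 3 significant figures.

790 s

Unsteady balance on liquid volume: A dh/dt = −0.0252 √h.
∫ h^(−1/2) dh = −(0.0252/A) ∫ dt, giving 2√h = 2√h₀ − (0.0252/A) t.
t = 2A(√h₀ − √h)/0.0252 = 2·7.79·(√5.41 − √1.10)/0.0252
  = 15.580 × (2.3259 − 1.0488) / 0.0252 = 789.59 s.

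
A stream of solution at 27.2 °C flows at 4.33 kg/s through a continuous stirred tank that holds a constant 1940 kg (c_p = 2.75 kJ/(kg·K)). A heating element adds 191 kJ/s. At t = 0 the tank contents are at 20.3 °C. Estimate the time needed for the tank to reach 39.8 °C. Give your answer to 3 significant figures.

M c_p dT/dt = ṁ c_p (T_in − T) + Q̇.
τ = M/ṁ = 448.04 s; T_ss = T_in + Q̇/(ṁ c_p) = 43.240 °C.
T(t) = T_ss + (T₀ − T_ss) e^(−t/τ). Set T = 39.8:
e^(−t/τ) = (39.8 − 43.240)/(20.3 − 43.240) = 0.14997
t = −448.04 · ln(0.14997) = 850.08 s.

850 s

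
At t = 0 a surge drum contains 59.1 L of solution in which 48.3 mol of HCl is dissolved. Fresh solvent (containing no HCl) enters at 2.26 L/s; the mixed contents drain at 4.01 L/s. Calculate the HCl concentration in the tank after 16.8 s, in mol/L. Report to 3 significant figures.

0.336 mol/L

Let m(t) be the amount of HCl. Volume: V(t) = V₀ + (Q_in − Q_out) t = 59.1 − 1.7500 t; V(16.8) = 29.700 L.
Solute balance: dm/dt = 0 − Q_out C = −Q_out m/V(t).
Separate: dm/m = −Q_out dt/V(t) ⇒ ln(m/m₀) = −(Q_out/(Q_in−Q_out)) ln(V/V₀).
m = m₀ (V₀/V)^(Q_out/(Q_in−Q_out)) = 48.3 × (59.1/29.700)^(-2.2914) = 9.9815 mol.
C = m/V = 9.9815/29.700 = 0.33608 mol/L.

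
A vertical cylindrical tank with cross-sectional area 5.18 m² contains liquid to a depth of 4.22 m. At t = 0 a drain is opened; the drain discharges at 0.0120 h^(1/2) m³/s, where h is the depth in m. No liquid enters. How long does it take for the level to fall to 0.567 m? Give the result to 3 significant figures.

A dh/dt = −Q_out = −0.0120 √h.
∫ h^(−1/2) dh = −(0.0120/A) ∫ dt, giving 2√h = 2√h₀ − (0.0120/A) t.
t = 2A(√h₀ − √h)/0.0120 = 2·5.18·(√4.22 − √0.567)/0.0120
  = 10.360 × (2.0543 − 0.75299) / 0.0120 = 1123.4 s.

1120 s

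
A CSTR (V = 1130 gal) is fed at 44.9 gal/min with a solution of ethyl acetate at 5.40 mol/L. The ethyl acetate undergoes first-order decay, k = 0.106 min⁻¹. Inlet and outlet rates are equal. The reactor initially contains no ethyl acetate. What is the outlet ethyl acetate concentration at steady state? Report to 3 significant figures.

1.47 mol/L

V dC/dt = Q(C_in − C) − k V C.
Steady state (dC/dt = 0): C_ss = Q C_in/(Q + kV) = C_in/(1 + kV/Q).
C_ss = 44.9·5.40/(44.9 + 0.106·1130) = 242.46/164.68 = 1.4723 mol/L.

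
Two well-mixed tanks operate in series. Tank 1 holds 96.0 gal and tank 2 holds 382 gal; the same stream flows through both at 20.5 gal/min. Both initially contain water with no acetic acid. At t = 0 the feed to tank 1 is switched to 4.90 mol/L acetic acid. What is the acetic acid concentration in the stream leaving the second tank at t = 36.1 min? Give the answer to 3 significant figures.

Each tank obeys Vᵢ dCᵢ/dt = Q(Cᵢ₋₁ − Cᵢ), so τᵢ = Vᵢ/Q.
τ₁ = 96.0/20.5 = 4.6829 min; τ₂ = 382/20.5 = 18.634 min.
Tank 1: C₁ = C_in(1 − e^(−t/τ₁)). Tank 2 (τ₁ ≠ τ₂): C₂ = C_in[1 − (τ₁ e^(−t/τ₁) − τ₂ e^(−t/τ₂))/(τ₁ − τ₂)].
At t = 36.1: e^(−t/τ₁) = 0.00044884, e^(−t/τ₂) = 0.14409.
C₂ = 4.90·[1 − (4.6829·0.00044884 − 18.634·0.14409)/(-13.951)] = 4.90·0.80769 = 3.9577 mol/L.

3.96 mol/L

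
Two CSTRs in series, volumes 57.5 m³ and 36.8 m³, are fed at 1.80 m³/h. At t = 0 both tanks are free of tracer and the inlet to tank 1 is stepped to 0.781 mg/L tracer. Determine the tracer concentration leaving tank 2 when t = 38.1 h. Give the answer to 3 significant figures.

Species balance on tank i: dCᵢ/dt = (Cᵢ₋₁ − Cᵢ)/τᵢ with τᵢ = Vᵢ/Q.
τ₁ = 57.5/1.80 = 31.944 h; τ₂ = 36.8/1.80 = 20.444 h.
Solving the cascade with C₁(0)=C₂(0)=0 gives C₂(t) = C_in[1 − (τ₁ e^(−t/τ₁) − τ₂ e^(−t/τ₂))/(τ₁ − τ₂)].
At t = 38.1: e^(−t/τ₁) = 0.30340, e^(−t/τ₂) = 0.15512.
C₂ = 0.781·[1 − (31.944·0.30340 − 20.444·0.15512)/(11.500)] = 0.781·0.43298 = 0.33815 mg/L.

0.338 mg/L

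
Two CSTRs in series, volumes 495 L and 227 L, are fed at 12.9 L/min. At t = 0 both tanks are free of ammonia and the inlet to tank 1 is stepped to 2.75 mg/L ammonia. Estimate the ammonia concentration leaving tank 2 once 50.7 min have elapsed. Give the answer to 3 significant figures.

Time constants: τᵢ = Vᵢ/Q for each well-mixed tank.
τ₁ = 495/12.9 = 38.372 min; τ₂ = 227/12.9 = 17.597 min.
Tank 1: C₁ = C_in(1 − e^(−t/τ₁)). Tank 2 (τ₁ ≠ τ₂): C₂ = C_in[1 − (τ₁ e^(−t/τ₁) − τ₂ e^(−t/τ₂))/(τ₁ − τ₂)].
At t = 50.7: e^(−t/τ₁) = 0.26680, e^(−t/τ₂) = 0.056068.
C₂ = 2.75·[1 − (38.372·0.26680 − 17.597·0.056068)/(20.775)] = 2.75·0.55472 = 1.5255 mg/L.

1.53 mg/L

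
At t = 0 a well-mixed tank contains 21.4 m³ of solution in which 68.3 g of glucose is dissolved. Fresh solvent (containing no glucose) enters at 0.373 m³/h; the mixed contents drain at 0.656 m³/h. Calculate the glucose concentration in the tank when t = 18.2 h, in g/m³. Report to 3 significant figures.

Total volume: dV/dt = Q_in − Q_out = -0.28300 m³/h, so V(t) = 21.4 − 0.28300 t and V(18.2) = 16.249 m³.
No glucose enters, so dm/dt = −Q_out · (m/V).
dm/m = −Q_out dt/(V₀ − 0.28300 t); integrating gives ln(m/m₀) = −(Q_out/(Q_in−Q_out)) ln(V/V₀).
m = m₀ (V₀/V)^(Q_out/(Q_in−Q_out)) = 68.3 × (21.4/16.249)^(-2.3180) = 36.078 g.
C = m/V = 36.078/16.249 = 2.2203 g/m³.

2.22 g/m³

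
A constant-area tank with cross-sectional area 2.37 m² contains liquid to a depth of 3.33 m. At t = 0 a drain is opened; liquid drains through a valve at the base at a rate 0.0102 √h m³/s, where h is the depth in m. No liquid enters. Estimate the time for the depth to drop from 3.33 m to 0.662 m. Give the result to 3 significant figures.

470 s

Accumulation of liquid (constant cross-section A): A dh/dt = −0.0102 √h.
This is separable: 2 d(√h)/dt = −0.0102/A, so √h = √h₀ − (0.0102/(2A)) t.
t = 2A(√h₀ − √h)/0.0102 = 2·2.37·(√3.33 − √0.662)/0.0102
  = 4.7400 × (1.8248 − 0.81363) / 0.0102 = 469.91 s.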